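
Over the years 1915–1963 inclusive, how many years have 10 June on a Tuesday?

7

Track 10 June's weekday year by year (advancing +1, or +2 across a Feb 29):
  1915: Thu  1916: Sat (+2)  1917: Sun (+1)  1918: Mon (+1)  1919: Tue (+1) ✓
  1920: Thu (+2)  1921: Fri (+1)  1922: Sat (+1)  1923: Sun (+1)  1924: Tue (+2) ✓
  1925: Wed (+1)  1926: Thu (+1)  1927: Fri (+1)  1928: Sun (+2)  … (21 more years) …
  1950: Sat (+1)  1951: Sun (+1)  1952: Tue (+2) ✓  1953: Wed (+1)  1954: Thu (+1)
  1955: Fri (+1)  1956: Sun (+2)  1957: Mon (+1)  1958: Tue (+1) ✓  1959: Wed (+1)
  1960: Fri (+2)  1961: Sat (+1)  1962: Sun (+1)  1963: Mon (+1)
Tuesday years: 1919, 1924, 1930, 1941, 1947, 1952, 1958 — 7 in total.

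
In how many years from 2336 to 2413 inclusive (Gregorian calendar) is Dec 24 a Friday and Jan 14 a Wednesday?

Check each year's weekday for Dec 24 and Jan 14:
  2336: Thu/Tue  2337: Fri/Thu  2338: Sat/Fri  2339: Sun/Sat  2340: Tue/Sun  2341: Wed/Tue  2342: Thu/Wed  2343: Fri/Thu  2344: Sun/Fri  2345: Mon/Sun  2346: Tue/Mon  2347: Wed/Tue  2348: Fri/Wed ✓  2349: Sat/Fri  …(50 more)…  2400: Sun/Fri  2401: Mon/Sun  2402: Tue/Mon  2403: Wed/Tue  2404: Fri/Wed ✓  2405: Sat/Fri  2406: Sun/Sat  2407: Mon/Sun  2408: Wed/Mon  2409: Thu/Wed  2410: Fri/Thu  2411: Sat/Fri  2412: Mon/Sat  2413: Tue/Mon
Both conditions hold in: 2348, 2376, 2404 — 3.

3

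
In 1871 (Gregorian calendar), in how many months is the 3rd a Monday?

Check the 3rd of each month of 1871: Jan 3: Tue, Feb 3: Fri, Mar 3: Fri, Apr 3: Mon, May 3: Wed, Jun 3: Sat, Jul 3: Mon, Aug 3: Thu, Sep 3: Sun, Oct 3: Tue, Nov 3: Fri, Dec 3: Sun.
Monday occurs in April, July — 2 months.

2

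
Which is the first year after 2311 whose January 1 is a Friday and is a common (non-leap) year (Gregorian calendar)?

Jan 1 advances by 2 weekdays after a leap year and by 1 after a common year.
2311: Jan 1 is Sunday.
2312: Monday (leap)
2313: Wednesday
2314: Thursday
2315: Friday
2315 begins on a Friday and is a common year.

2315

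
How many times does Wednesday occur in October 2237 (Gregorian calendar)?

4

October 2237 has 31 days and begins on Sunday.
The first Wednesday is October 4.
Wednesdays fall on 4, 11, 18, 25 — that's 4.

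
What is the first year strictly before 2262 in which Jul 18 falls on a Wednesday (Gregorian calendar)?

From one year to the next, a fixed date's weekday advances by 1, or by 2 when a Feb 29 lies between the two dates.
2262: July 18 is Friday.
2261: Thursday (−1)
2260: Wednesday (−1)
Jul 18 falls on a Wednesday in 2260.

2260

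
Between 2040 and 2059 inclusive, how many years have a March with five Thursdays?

8

March has 31 days; it has five Thursdays when Thursday falls among the first (month-length − 28) days — i.e. when March 1 is one of Thursday/Wednesday/Tuesday.
March 1 by year: 2040:Thu✓ 2041:Fri 2042:Sat 2043:Sun 2044:Tue✓ 2045:Wed✓ 2046:Thu✓ 2047:Fri 2048:Sun 2049:Mon 2050:Tue✓ 2051:Wed✓ 2052:Fri 2053:Sat 2054:Sun 2055:Mon 2056:Wed✓ 2057:Thu✓ 2058:Fri 2059:Sat
Years with five Thursdays: 2040, 2044, 2045, 2046, 2050, 2051, 2056, 2057 → 8.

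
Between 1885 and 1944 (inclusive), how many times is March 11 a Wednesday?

Track March 11's weekday year by year (advancing +1, or +2 across a Feb 29):
  1885: Wed ✓  1886: Thu (+1)  1887: Fri (+1)  1888: Sun (+2)  1889: Mon (+1)
  1890: Tue (+1)  1891: Wed (+1) ✓  1892: Fri (+2)  1893: Sat (+1)  1894: Sun (+1)
  1895: Mon (+1)  1896: Wed (+2) ✓  1897: Thu (+1)  1898: Fri (+1)  … (32 more years) …
  1931: Wed (+1) ✓  1932: Fri (+2)  1933: Sat (+1)  1934: Sun (+1)  1935: Mon (+1)
  1936: Wed (+2) ✓  1937: Thu (+1)  1938: Fri (+1)  1939: Sat (+1)  1940: Mon (+2)
  1941: Tue (+1)  1942: Wed (+1) ✓  1943: Thu (+1)  1944: Sat (+2)
Wednesday years: 1885, 1891, 1896, 1903, 1908, 1914, 1925, 1931, 1936, 1942 — 10 in total.

10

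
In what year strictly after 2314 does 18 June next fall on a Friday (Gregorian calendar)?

From one year to the next, a fixed date's weekday advances by 1, or by 2 when a Feb 29 lies between the two dates.
2314: June 18 is Thursday.
2315: Friday (+1)
18 June falls on a Friday in 2315.

2315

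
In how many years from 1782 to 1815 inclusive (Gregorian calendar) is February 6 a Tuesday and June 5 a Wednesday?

Check each year's weekday for February 6 and June 5:
  1782: Wed/Wed  1783: Thu/Thu  1784: Fri/Sat  1785: Sun/Sun  1786: Mon/Mon  1787: Tue/Tue  1788: Wed/Thu  1789: Fri/Fri  1790: Sat/Sat  1791: Sun/Sun  1792: Mon/Tue  1793: Wed/Wed  1794: Thu/Thu  1795: Fri/Fri  …(6 more)…  1802: Sat/Sat  1803: Sun/Sun  1804: Mon/Tue  1805: Wed/Wed  1806: Thu/Thu  1807: Fri/Fri  1808: Sat/Sun  1809: Mon/Mon  1810: Tue/Tue  1811: Wed/Wed  1812: Thu/Fri  1813: Sat/Sat  1814: Sun/Sun  1815: Mon/Mon
Both conditions hold in: no year — 0.

0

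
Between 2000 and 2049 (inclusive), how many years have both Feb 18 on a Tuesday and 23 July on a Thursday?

2

Check each year's weekday for Feb 18 and 23 July:
  2000: Fri/Sun  2001: Sun/Mon  2002: Mon/Tue  2003: Tue/Wed  2004: Wed/Fri  2005: Fri/Sat  2006: Sat/Sun  2007: Sun/Mon  2008: Mon/Wed  2009: Wed/Thu  2010: Thu/Fri  2011: Fri/Sat  2012: Sat/Mon  2013: Mon/Tue  …(22 more)…  2036: Mon/Wed  2037: Wed/Thu  2038: Thu/Fri  2039: Fri/Sat  2040: Sat/Mon  2041: Mon/Tue  2042: Tue/Wed  2043: Wed/Thu  2044: Thu/Sat  2045: Sat/Sun  2046: Sun/Mon  2047: Mon/Tue  2048: Tue/Thu ✓  2049: Thu/Fri
Both conditions hold in: 2020, 2048 — 2.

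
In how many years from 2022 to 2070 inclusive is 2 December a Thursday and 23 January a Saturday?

5

Check each year's weekday for 2 December and 23 January:
  2022: Fri/Sun  2023: Sat/Mon  2024: Mon/Tue  2025: Tue/Thu  2026: Wed/Fri  2027: Thu/Sat ✓  2028: Sat/Sun  2029: Sun/Tue  2030: Mon/Wed  2031: Tue/Thu  2032: Thu/Fri  2033: Fri/Sun  2034: Sat/Mon  2035: Sun/Tue  …(21 more)…  2057: Sun/Tue  2058: Mon/Wed  2059: Tue/Thu  2060: Thu/Fri  2061: Fri/Sun  2062: Sat/Mon  2063: Sun/Tue  2064: Tue/Wed  2065: Wed/Fri  2066: Thu/Sat ✓  2067: Fri/Sun  2068: Sun/Mon  2069: Mon/Wed  2070: Tue/Thu
Both conditions hold in: 2027, 2038, 2049, 2055, 2066 — 5.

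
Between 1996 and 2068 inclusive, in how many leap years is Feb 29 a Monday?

2

Leap years in 1996–2068: 19 of them.
Feb 29 weekday advances by 5 (mod 7) from one leap year to the next four years later (or differs when a century non-leap intervenes).
Leap-day weekdays: 1996:Thu 2000:Tue 2004:Sun 2008:Fri 2012:Wed 2016:Mon✓ 2020:Sat 2024:Thu 2028:Tue 2032:Sun 2036:Fri 2040:Wed 2044:Mon✓ 2048:Sat 2052:Thu 2056:Tue 2060:Sun 2064:Fri 2068:Wed
Monday: 2016, 2044 → 2.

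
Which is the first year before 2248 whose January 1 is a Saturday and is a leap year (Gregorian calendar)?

Jan 1 advances by 2 weekdays after a leap year and by 1 after a common year.
2248: Jan 1 is Saturday (leap).
2247: Friday
2246: Thursday
2245: Wednesday
2244: Monday (leap)
2243: Sunday
2242: Saturday
2241: Friday
2240: Wednesday (leap)
2239: Tuesday
2238: Monday
2237: Sunday
2236: Friday (leap)
2235: Thursday
2234: Wednesday
2233: Tuesday
2232: Sunday (leap)
2231: Saturday
2230: Friday
2229: Thursday
2228: Tuesday (leap)
2227: Monday
2226: Sunday
2225: Saturday
2224: Thursday (leap)
2223: Wednesday
2222: Tuesday
2221: Monday
2220: Saturday (leap)
2220 begins on a Saturday and is a leap year.

2220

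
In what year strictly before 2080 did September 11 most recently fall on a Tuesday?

From one year to the next, a fixed date's weekday advances by 1, or by 2 when a Feb 29 lies between the two dates.
2080: September 11 is Wednesday.
2079: Monday (−2)
2078: Sunday (−1)
2077: Saturday (−1)
2076: Friday (−1)
2075: Wednesday (−2)
2074: Tuesday (−1)
September 11 falls on a Tuesday in 2074.

2074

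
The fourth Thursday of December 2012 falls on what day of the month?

27

December 1, 2012 is a Saturday, so the first Thursday is the 6th.
The fourth Thursday is 6 + 21 = 27.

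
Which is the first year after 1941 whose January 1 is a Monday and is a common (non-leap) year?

1945

Jan 1 advances by 2 weekdays after a leap year and by 1 after a common year.
1941: Jan 1 is Wednesday.
1942: Thursday
1943: Friday
1944: Saturday (leap)
1945: Monday
1945 begins on a Monday and is a common year.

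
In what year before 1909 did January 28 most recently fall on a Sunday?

1906

From one year to the next, a fixed date's weekday advances by 1, or by 2 when a Feb 29 lies between the two dates.
1909: January 28 is Thursday.
1908: Tuesday (−2)
1907: Monday (−1)
1906: Sunday (−1)
January 28 falls on a Sunday in 1906.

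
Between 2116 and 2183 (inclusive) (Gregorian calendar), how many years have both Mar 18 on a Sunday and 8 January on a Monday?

Check each year's weekday for Mar 18 and 8 January:
  2116: Wed/Wed  2117: Thu/Fri  2118: Fri/Sat  2119: Sat/Sun  2120: Mon/Mon  2121: Tue/Wed  2122: Wed/Thu  2123: Thu/Fri  2124: Sat/Sat  2125: Sun/Mon ✓  2126: Mon/Tue  2127: Tue/Wed  2128: Thu/Thu  2129: Fri/Sat  …(40 more)…  2170: Sun/Mon ✓  2171: Mon/Tue  2172: Wed/Wed  2173: Thu/Fri  2174: Fri/Sat  2175: Sat/Sun  2176: Mon/Mon  2177: Tue/Wed  2178: Wed/Thu  2179: Thu/Fri  2180: Sat/Sat  2181: Sun/Mon ✓  2182: Mon/Tue  2183: Tue/Wed
Both conditions hold in: 2125, 2131, 2142, 2153, 2159, 2170, 2181 — 7.

7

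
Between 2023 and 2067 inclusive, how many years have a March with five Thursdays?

March has 31 days; it has five Thursdays when Thursday falls among the first (month-length − 28) days — i.e. when March 1 is one of Thursday/Wednesday/Tuesday.
March 1 by year: 2023:Wed✓ 2024:Fri 2025:Sat 2026:Sun 2027:Mon 2028:Wed✓ 2029:Thu✓ 2030:Fri 2031:Sat 2032:Mon 2033:Tue✓ 2034:Wed✓ 2035:Thu✓ 2036:Sat 2037:Sun …(15 more)… 2053:Sat 2054:Sun 2055:Mon 2056:Wed✓ 2057:Thu✓ 2058:Fri 2059:Sat 2060:Mon 2061:Tue✓ 2062:Wed✓ 2063:Thu✓ 2064:Sat 2065:Sun 2066:Mon 2067:Tue✓
Years with five Thursdays: 2023, 2028, 2029, 2033, 2034, 2035, 2039, 2040, 2044, 2045, 2046, 2050, 2051, 2056, 2057, 2061, 2062, 2063, 2067 → 19.

19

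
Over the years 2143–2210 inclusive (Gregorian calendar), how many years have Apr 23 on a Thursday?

10

Track Apr 23's weekday year by year (advancing +1, or +2 across a Feb 29):
  2143: Tue  2144: Thu (+2) ✓  2145: Fri (+1)  2146: Sat (+1)  2147: Sun (+1)
  2148: Tue (+2)  2149: Wed (+1)  2150: Thu (+1) ✓  2151: Fri (+1)  2152: Sun (+2)
  2153: Mon (+1)  2154: Tue (+1)  2155: Wed (+1)  2156: Fri (+2)  … (40 more years) …
  2197: Sun (+1)  2198: Mon (+1)  2199: Tue (+1)  2200: Wed (+1)  2201: Thu (+1) ✓
  2202: Fri (+1)  2203: Sat (+1)  2204: Mon (+2)  2205: Tue (+1)  2206: Wed (+1)
  2207: Thu (+1) ✓  2208: Sat (+2)  2209: Sun (+1)  2210: Mon (+1)
Thursday years: 2144, 2150, 2161, 2167, 2172, 2178, 2189, 2195, 2201, 2207 — 10 in total.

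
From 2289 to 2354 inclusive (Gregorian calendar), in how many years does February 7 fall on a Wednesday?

Track February 7's weekday year by year (advancing +1, or +2 across a Feb 29):
  2289: Thu  2290: Fri (+1)  2291: Sat (+1)  2292: Sun (+1)  2293: Tue (+2)
  2294: Wed (+1) ✓  2295: Thu (+1)  2296: Fri (+1)  2297: Sun (+2)  2298: Mon (+1)
  2299: Tue (+1)  2300: Wed (+1) ✓  2301: Thu (+1)  2302: Fri (+1)  … (38 more years) …
  2341: Fri (+2)  2342: Sat (+1)  2343: Sun (+1)  2344: Mon (+1)  2345: Wed (+2) ✓
  2346: Thu (+1)  2347: Fri (+1)  2348: Sat (+1)  2349: Mon (+2)  2350: Tue (+1)
  2351: Wed (+1) ✓  2352: Thu (+1)  2353: Sat (+2)  2354: Sun (+1)
Wednesday years: 2294, 2300, 2306, 2312, 2317, 2323, 2334, 2340, 2345, 2351 — 10 in total.

10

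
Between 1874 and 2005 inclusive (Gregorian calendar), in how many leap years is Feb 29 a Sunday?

Leap years in 1874–2005: 32 of them.
Feb 29 weekday advances by 5 (mod 7) from one leap year to the next four years later (or differs when a century non-leap intervenes).
Leap-day weekdays: 1876:Tue 1880:Sun✓ 1884:Fri 1888:Wed 1892:Mon 1896:Sat 1904:Mon 1908:Sat 1912:Thu 1916:Tue 1920:Sun✓ 1924:Fri 1928:Wed …(6 more)… 1956:Wed 1960:Mon 1964:Sat 1968:Thu 1972:Tue 1976:Sun✓ 1980:Fri 1984:Wed 1988:Mon 1992:Sat 1996:Thu 2000:Tue 2004:Sun✓
Sunday: 1880, 1920, 1948, 1976, 2004 → 5.

5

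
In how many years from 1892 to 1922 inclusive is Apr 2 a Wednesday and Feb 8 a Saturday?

3

Check each year's weekday for Apr 2 and Feb 8:
  1892: Sat/Mon  1893: Sun/Wed  1894: Mon/Thu  1895: Tue/Fri  1896: Thu/Sat  1897: Fri/Mon  1898: Sat/Tue  1899: Sun/Wed  1900: Mon/Thu  1901: Tue/Fri  1902: Wed/Sat ✓  1903: Thu/Sun  1904: Sat/Mon  1905: Sun/Wed  …(3 more)…  1909: Fri/Mon  1910: Sat/Tue  1911: Sun/Wed  1912: Tue/Thu  1913: Wed/Sat ✓  1914: Thu/Sun  1915: Fri/Mon  1916: Sun/Tue  1917: Mon/Thu  1918: Tue/Fri  1919: Wed/Sat ✓  1920: Fri/Sun  1921: Sat/Tue  1922: Sun/Wed
Both conditions hold in: 1902, 1913, 1919 — 3.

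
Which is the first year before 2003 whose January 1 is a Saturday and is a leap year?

Jan 1 advances by 2 weekdays after a leap year and by 1 after a common year.
2003: Jan 1 is Wednesday.
2002: Tuesday
2001: Monday
2000: Saturday (leap)
2000 begins on a Saturday and is a leap year.

2000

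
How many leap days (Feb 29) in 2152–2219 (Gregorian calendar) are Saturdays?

2

Leap years in 2152–2219: 16 of them.
Feb 29 weekday advances by 5 (mod 7) from one leap year to the next four years later (or differs when a century non-leap intervenes).
Leap-day weekdays: 2152:Tue 2156:Sun 2160:Fri 2164:Wed 2168:Mon 2172:Sat✓ 2176:Thu 2180:Tue 2184:Sun 2188:Fri 2192:Wed 2196:Mon 2204:Wed 2208:Mon 2212:Sat✓ 2216:Thu
Saturday: 2172, 2212 → 2.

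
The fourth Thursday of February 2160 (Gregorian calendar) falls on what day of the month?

28

February 1, 2160 is a Friday, so the first Thursday is the 7th.
The fourth Thursday is 7 + 21 = 28.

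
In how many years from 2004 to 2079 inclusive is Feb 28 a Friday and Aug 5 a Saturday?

0

Check each year's weekday for Feb 28 and Aug 5:
  2004: Sat/Thu  2005: Mon/Fri  2006: Tue/Sat  2007: Wed/Sun  2008: Thu/Tue  2009: Sat/Wed  2010: Sun/Thu  2011: Mon/Fri  2012: Tue/Sun  2013: Thu/Mon  2014: Fri/Tue  2015: Sat/Wed  2016: Sun/Fri  2017: Tue/Sat  …(48 more)…  2066: Sun/Thu  2067: Mon/Fri  2068: Tue/Sun  2069: Thu/Mon  2070: Fri/Tue  2071: Sat/Wed  2072: Sun/Fri  2073: Tue/Sat  2074: Wed/Sun  2075: Thu/Mon  2076: Fri/Wed  2077: Sun/Thu  2078: Mon/Fri  2079: Tue/Sat
Both conditions hold in: no year — 0.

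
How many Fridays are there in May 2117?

May 2117 has 31 days and begins on Saturday.
The first Friday is May 7.
Fridays fall on 7, 14, 21, 28 — that's 4.

4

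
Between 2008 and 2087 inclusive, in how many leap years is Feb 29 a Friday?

3

Leap years in 2008–2087: 20 of them.
Feb 29 weekday advances by 5 (mod 7) from one leap year to the next four years later (or differs when a century non-leap intervenes).
Leap-day weekdays: 2008:Fri✓ 2012:Wed 2016:Mon 2020:Sat 2024:Thu 2028:Tue 2032:Sun 2036:Fri✓ 2040:Wed 2044:Mon 2048:Sat 2052:Thu 2056:Tue 2060:Sun 2064:Fri✓ 2068:Wed 2072:Mon 2076:Sat 2080:Thu 2084:Tue
Friday: 2008, 2036, 2064 → 3.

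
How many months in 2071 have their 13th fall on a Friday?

Check the 13th of each month of 2071: Jan 13: Tue, Feb 13: Fri, Mar 13: Fri, Apr 13: Mon, May 13: Wed, Jun 13: Sat, Jul 13: Mon, Aug 13: Thu, Sep 13: Sun, Oct 13: Tue, Nov 13: Fri, Dec 13: Sun.
Friday occurs in February, March, November — 3 months.

3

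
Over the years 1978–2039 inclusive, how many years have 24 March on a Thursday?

9

Track 24 March's weekday year by year (advancing +1, or +2 across a Feb 29):
  1978: Fri  1979: Sat (+1)  1980: Mon (+2)  1981: Tue (+1)  1982: Wed (+1)
  1983: Thu (+1) ✓  1984: Sat (+2)  1985: Sun (+1)  1986: Mon (+1)  1987: Tue (+1)
  1988: Thu (+2) ✓  1989: Fri (+1)  1990: Sat (+1)  1991: Sun (+1)  … (34 more years) …
  2026: Tue (+1)  2027: Wed (+1)  2028: Fri (+2)  2029: Sat (+1)  2030: Sun (+1)
  2031: Mon (+1)  2032: Wed (+2)  2033: Thu (+1) ✓  2034: Fri (+1)  2035: Sat (+1)
  2036: Mon (+2)  2037: Tue (+1)  2038: Wed (+1)  2039: Thu (+1) ✓
Thursday years: 1983, 1988, 1994, 2005, 2011, 2016, 2022, 2033, 2039 — 9 in total.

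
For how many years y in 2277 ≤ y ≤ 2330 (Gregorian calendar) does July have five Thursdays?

July has 31 days; it has five Thursdays when Thursday falls among the first (month-length − 28) days — i.e. when July 1 is one of Thursday/Wednesday/Tuesday.
July 1 by year: 2277:Sun 2278:Mon 2279:Tue✓ 2280:Thu✓ 2281:Fri 2282:Sat 2283:Sun 2284:Tue✓ 2285:Wed✓ 2286:Thu✓ 2287:Fri 2288:Sun 2289:Mon 2290:Tue✓ 2291:Wed✓ …(24 more)… 2316:Sat 2317:Sun 2318:Mon 2319:Tue✓ 2320:Thu✓ 2321:Fri 2322:Sat 2323:Sun 2324:Tue✓ 2325:Wed✓ 2326:Thu✓ 2327:Fri 2328:Sun 2329:Mon 2330:Tue✓
Years with five Thursdays: 2279, 2280, 2284, 2285, 2286, 2290, 2291, 2296, 2297, 2302, 2303, 2308, 2309, 2313, 2314, 2315, 2319, 2320, 2324, 2325, 2326, 2330 → 22.

22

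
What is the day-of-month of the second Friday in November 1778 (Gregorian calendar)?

November 1, 1778 is a Sunday, so the first Friday is the 6th.
The second Friday is 6 + 7 = 13.

13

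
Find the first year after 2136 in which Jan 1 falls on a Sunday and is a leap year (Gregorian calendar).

2164

Jan 1 advances by 2 weekdays after a leap year and by 1 after a common year.
2136: Jan 1 is Sunday (leap).
2137: Tuesday
2138: Wednesday
2139: Thursday
2140: Friday (leap)
2141: Sunday
2142: Monday
2143: Tuesday
2144: Wednesday (leap)
2145: Friday
2146: Saturday
2147: Sunday
2148: Monday (leap)
2149: Wednesday
2150: Thursday
2151: Friday
2152: Saturday (leap)
2153: Monday
2154: Tuesday
2155: Wednesday
2156: Thursday (leap)
2157: Saturday
2158: Sunday
2159: Monday
2160: Tuesday (leap)
2161: Thursday
2162: Friday
2163: Saturday
2164: Sunday (leap)
2164 begins on a Sunday and is a leap year.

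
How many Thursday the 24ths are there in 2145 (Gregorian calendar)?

Check the 24th of each month of 2145: Jan 24: Sun, Feb 24: Wed, Mar 24: Wed, Apr 24: Sat, May 24: Mon, Jun 24: Thu, Jul 24: Sat, Aug 24: Tue, Sep 24: Fri, Oct 24: Sun, Nov 24: Wed, Dec 24: Fri.
Thursday occurs in June — 1 month.

1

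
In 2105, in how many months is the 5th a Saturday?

Check the 5th of each month of 2105: Jan 5: Mon, Feb 5: Thu, Mar 5: Thu, Apr 5: Sun, May 5: Tue, Jun 5: Fri, Jul 5: Sun, Aug 5: Wed, Sep 5: Sat, Oct 5: Mon, Nov 5: Thu, Dec 5: Sat.
Saturday occurs in September, December — 2 months.

2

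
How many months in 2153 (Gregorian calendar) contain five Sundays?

4

A month of length L has five Sundays iff its first Sunday is on day ≤ L−28 (so day 1–3 in a 31-day month, 1–2 in a 30-day month, day 1 in a leap February).
Checking each month of 2153: Jan starts Mon (31d); Feb starts Thu (28d); Mar starts Thu (31d); Apr starts Sun (30d) ✓; May starts Tue (31d); Jun starts Fri (30d); Jul starts Sun (31d) ✓; Aug starts Wed (31d); Sep starts Sat (30d) ✓; Oct starts Mon (31d); Nov starts Thu (30d); Dec starts Sat (31d) ✓.
Five-Sunday months: April, July, September, December → 4.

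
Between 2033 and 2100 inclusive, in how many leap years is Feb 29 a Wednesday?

Leap years in 2033–2100: 16 of them.
Feb 29 weekday advances by 5 (mod 7) from one leap year to the next four years later (or differs when a century non-leap intervenes).
Leap-day weekdays: 2036:Fri 2040:Wed✓ 2044:Mon 2048:Sat 2052:Thu 2056:Tue 2060:Sun 2064:Fri 2068:Wed✓ 2072:Mon 2076:Sat 2080:Thu 2084:Tue 2088:Sun 2092:Fri 2096:Wed✓
Wednesday: 2040, 2068, 2096 → 3.

3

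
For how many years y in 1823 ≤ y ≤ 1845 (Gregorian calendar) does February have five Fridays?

1

February has 28 days (29 in leap years); it has five Fridays when Friday falls among the first (month-length − 28) days — i.e. when February 1 is Friday in a leap year (never in a common year).
February 1 by year: 1823:Sat 1824:Sun 1825:Tue 1826:Wed 1827:Thu 1828:Fri✓ 1829:Sun 1830:Mon 1831:Tue 1832:Wed 1833:Fri 1834:Sat 1835:Sun 1836:Mon 1837:Wed 1838:Thu 1839:Fri 1840:Sat 1841:Mon 1842:Tue 1843:Wed 1844:Thu 1845:Sat
Years with five Fridays: 1828 → 1.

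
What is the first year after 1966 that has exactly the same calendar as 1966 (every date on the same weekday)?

1977

Two years share a calendar iff Jan 1 falls on the same weekday and both are leap or both are common. 1966: Jan 1 is Saturday, common year.
1967: Jan 1 Sunday, common
1968: Jan 1 Monday, leap
1969: Jan 1 Wednesday, common
1970: Jan 1 Thursday, common
1971: Jan 1 Friday, common
1972: Jan 1 Saturday, leap
1973: Jan 1 Monday, common
1974: Jan 1 Tuesday, common
1975: Jan 1 Wednesday, common
1976: Jan 1 Thursday, leap
1977: Jan 1 Saturday, common
1977 matches on both conditions.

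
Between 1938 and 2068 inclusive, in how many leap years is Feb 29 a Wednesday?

Leap years in 1938–2068: 33 of them.
Feb 29 weekday advances by 5 (mod 7) from one leap year to the next four years later (or differs when a century non-leap intervenes).
Leap-day weekdays: 1940:Thu 1944:Tue 1948:Sun 1952:Fri 1956:Wed✓ 1960:Mon 1964:Sat 1968:Thu 1972:Tue 1976:Sun 1980:Fri 1984:Wed✓ 1988:Mon …(7 more)… 2020:Sat 2024:Thu 2028:Tue 2032:Sun 2036:Fri 2040:Wed✓ 2044:Mon 2048:Sat 2052:Thu 2056:Tue 2060:Sun 2064:Fri 2068:Wed✓
Wednesday: 1956, 1984, 2012, 2040, 2068 → 5.

5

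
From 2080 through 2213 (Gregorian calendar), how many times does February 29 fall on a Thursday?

4

Leap years in 2080–2213: 32 of them.
Feb 29 weekday advances by 5 (mod 7) from one leap year to the next four years later (or differs when a century non-leap intervenes).
Leap-day weekdays: 2080:Thu✓ 2084:Tue 2088:Sun 2092:Fri 2096:Wed 2104:Fri 2108:Wed 2112:Mon 2116:Sat 2120:Thu✓ 2124:Tue 2128:Sun 2132:Fri …(6 more)… 2160:Fri 2164:Wed 2168:Mon 2172:Sat 2176:Thu✓ 2180:Tue 2184:Sun 2188:Fri 2192:Wed 2196:Mon 2204:Wed 2208:Mon 2212:Sat
Thursday: 2080, 2120, 2148, 2176 → 4.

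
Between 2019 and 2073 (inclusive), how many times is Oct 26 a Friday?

Track Oct 26's weekday year by year (advancing +1, or +2 across a Feb 29):
  2019: Sat  2020: Mon (+2)  2021: Tue (+1)  2022: Wed (+1)  2023: Thu (+1)
  2024: Sat (+2)  2025: Sun (+1)  2026: Mon (+1)  2027: Tue (+1)  2028: Thu (+2)
  2029: Fri (+1) ✓  2030: Sat (+1)  2031: Sun (+1)  2032: Tue (+2)  … (27 more years) …
  2060: Tue (+2)  2061: Wed (+1)  2062: Thu (+1)  2063: Fri (+1) ✓  2064: Sun (+2)
  2065: Mon (+1)  2066: Tue (+1)  2067: Wed (+1)  2068: Fri (+2) ✓  2069: Sat (+1)
  2070: Sun (+1)  2071: Mon (+1)  2072: Wed (+2)  2073: Thu (+1)
Friday years: 2029, 2035, 2040, 2046, 2057, 2063, 2068 — 7 in total.

7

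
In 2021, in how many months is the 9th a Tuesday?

Check the 9th of each month of 2021: Jan 9: Sat, Feb 9: Tue, Mar 9: Tue, Apr 9: Fri, May 9: Sun, Jun 9: Wed, Jul 9: Fri, Aug 9: Mon, Sep 9: Thu, Oct 9: Sat, Nov 9: Tue, Dec 9: Thu.
Tuesday occurs in February, March, November — 3 months.

3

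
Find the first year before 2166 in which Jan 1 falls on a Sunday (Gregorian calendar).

Jan 1 advances by 2 weekdays after a leap year and by 1 after a common year.
2166: Jan 1 is Wednesday.
2165: Tuesday
2164: Sunday (leap)
2164 begins on a Sunday

2164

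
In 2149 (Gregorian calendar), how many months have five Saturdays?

4

A month of length L has five Saturdays iff its first Saturday is on day ≤ L−28 (so day 1–3 in a 31-day month, 1–2 in a 30-day month, day 1 in a leap February).
Checking each month of 2149: Jan starts Wed (31d); Feb starts Sat (28d); Mar starts Sat (31d) ✓; Apr starts Tue (30d); May starts Thu (31d) ✓; Jun starts Sun (30d); Jul starts Tue (31d); Aug starts Fri (31d) ✓; Sep starts Mon (30d); Oct starts Wed (31d); Nov starts Sat (30d) ✓; Dec starts Mon (31d).
Five-Saturday months: March, May, August, November → 4.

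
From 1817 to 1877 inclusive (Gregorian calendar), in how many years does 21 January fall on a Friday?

Track 21 January's weekday year by year (advancing +1, or +2 across a Feb 29):
  1817: Tue  1818: Wed (+1)  1819: Thu (+1)  1820: Fri (+1) ✓  1821: Sun (+2)
  1822: Mon (+1)  1823: Tue (+1)  1824: Wed (+1)  1825: Fri (+2) ✓  1826: Sat (+1)
  1827: Sun (+1)  1828: Mon (+1)  1829: Wed (+2)  1830: Thu (+1)  … (33 more years) …
  1864: Thu (+1)  1865: Sat (+2)  1866: Sun (+1)  1867: Mon (+1)  1868: Tue (+1)
  1869: Thu (+2)  1870: Fri (+1) ✓  1871: Sat (+1)  1872: Sun (+1)  1873: Tue (+2)
  1874: Wed (+1)  1875: Thu (+1)  1876: Fri (+1) ✓  1877: Sun (+2)
Friday years: 1820, 1825, 1831, 1842, 1848, 1853, 1859, 1870, 1876 — 9 in total.

9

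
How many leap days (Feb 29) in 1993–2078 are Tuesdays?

3

Leap years in 1993–2078: 21 of them.
Feb 29 weekday advances by 5 (mod 7) from one leap year to the next four years later (or differs when a century non-leap intervenes).
Leap-day weekdays: 1996:Thu 2000:Tue✓ 2004:Sun 2008:Fri 2012:Wed 2016:Mon 2020:Sat 2024:Thu 2028:Tue✓ 2032:Sun 2036:Fri 2040:Wed 2044:Mon 2048:Sat 2052:Thu 2056:Tue✓ 2060:Sun 2064:Fri 2068:Wed 2072:Mon 2076:Sat
Tuesday: 2000, 2028, 2056 → 3.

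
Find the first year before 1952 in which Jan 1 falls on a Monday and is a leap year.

Jan 1 advances by 2 weekdays after a leap year and by 1 after a common year.
1952: Jan 1 is Tuesday (leap).
1951: Monday
1950: Sunday
1949: Saturday
1948: Thursday (leap)
1947: Wednesday
1946: Tuesday
1945: Monday
1944: Saturday (leap)
1943: Friday
1942: Thursday
1941: Wednesday
1940: Monday (leap)
1940 begins on a Monday and is a leap year.

1940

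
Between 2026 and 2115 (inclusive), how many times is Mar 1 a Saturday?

Track Mar 1's weekday year by year (advancing +1, or +2 across a Feb 29):
  2026: Sun  2027: Mon (+1)  2028: Wed (+2)  2029: Thu (+1)  2030: Fri (+1)
  2031: Sat (+1) ✓  2032: Mon (+2)  2033: Tue (+1)  2034: Wed (+1)  2035: Thu (+1)
  2036: Sat (+2) ✓  2037: Sun (+1)  2038: Mon (+1)  2039: Tue (+1)  … (62 more years) …
  2102: Wed (+1)  2103: Thu (+1)  2104: Sat (+2) ✓  2105: Sun (+1)  2106: Mon (+1)
  2107: Tue (+1)  2108: Thu (+2)  2109: Fri (+1)  2110: Sat (+1) ✓  2111: Sun (+1)
  2112: Tue (+2)  2113: Wed (+1)  2114: Thu (+1)  2115: Fri (+1)
Saturday years: 2031, 2036, 2042, 2053, 2059, 2064, 2070, 2081, 2087, 2092, 2098, 2104, 2110 — 13 in total.

13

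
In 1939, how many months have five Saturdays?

4

A month of length L has five Saturdays iff its first Saturday is on day ≤ L−28 (so day 1–3 in a 31-day month, 1–2 in a 30-day month, day 1 in a leap February).
Checking each month of 1939: Jan starts Sun (31d); Feb starts Wed (28d); Mar starts Wed (31d); Apr starts Sat (30d) ✓; May starts Mon (31d); Jun starts Thu (30d); Jul starts Sat (31d) ✓; Aug starts Tue (31d); Sep starts Fri (30d) ✓; Oct starts Sun (31d); Nov starts Wed (30d); Dec starts Fri (31d) ✓.
Five-Saturday months: April, July, September, December → 4.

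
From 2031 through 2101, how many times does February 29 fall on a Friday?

Leap years in 2031–2101: 17 of them.
Feb 29 weekday advances by 5 (mod 7) from one leap year to the next four years later (or differs when a century non-leap intervenes).
Leap-day weekdays: 2032:Sun 2036:Fri✓ 2040:Wed 2044:Mon 2048:Sat 2052:Thu 2056:Tue 2060:Sun 2064:Fri✓ 2068:Wed 2072:Mon 2076:Sat 2080:Thu 2084:Tue 2088:Sun 2092:Fri✓ 2096:Wed
Friday: 2036, 2064, 2092 → 3.

3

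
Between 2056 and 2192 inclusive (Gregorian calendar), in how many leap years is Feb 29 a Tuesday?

Leap years in 2056–2192: 34 of them.
Feb 29 weekday advances by 5 (mod 7) from one leap year to the next four years later (or differs when a century non-leap intervenes).
Leap-day weekdays: 2056:Tue✓ 2060:Sun 2064:Fri 2068:Wed 2072:Mon 2076:Sat 2080:Thu 2084:Tue✓ 2088:Sun 2092:Fri 2096:Wed 2104:Fri 2108:Wed …(8 more)… 2144:Sat 2148:Thu 2152:Tue✓ 2156:Sun 2160:Fri 2164:Wed 2168:Mon 2172:Sat 2176:Thu 2180:Tue✓ 2184:Sun 2188:Fri 2192:Wed
Tuesday: 2056, 2084, 2124, 2152, 2180 → 5.

5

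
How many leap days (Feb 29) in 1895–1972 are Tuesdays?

3

Leap years in 1895–1972: 19 of them.
Feb 29 weekday advances by 5 (mod 7) from one leap year to the next four years later (or differs when a century non-leap intervenes).
Leap-day weekdays: 1896:Sat 1904:Mon 1908:Sat 1912:Thu 1916:Tue✓ 1920:Sun 1924:Fri 1928:Wed 1932:Mon 1936:Sat 1940:Thu 1944:Tue✓ 1948:Sun 1952:Fri 1956:Wed 1960:Mon 1964:Sat 1968:Thu 1972:Tue✓
Tuesday: 1916, 1944, 1972 → 3.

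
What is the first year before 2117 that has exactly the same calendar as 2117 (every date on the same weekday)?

2106

Two years share a calendar iff Jan 1 falls on the same weekday and both are leap or both are common. 2117: Jan 1 is Friday, common year.
2116: Jan 1 Wednesday, leap
2115: Jan 1 Tuesday, common
2114: Jan 1 Monday, common
2113: Jan 1 Sunday, common
2112: Jan 1 Friday, leap
2111: Jan 1 Thursday, common
2110: Jan 1 Wednesday, common
2109: Jan 1 Tuesday, common
2108: Jan 1 Sunday, leap
2107: Jan 1 Saturday, common
2106: Jan 1 Friday, common
2106 matches on both conditions.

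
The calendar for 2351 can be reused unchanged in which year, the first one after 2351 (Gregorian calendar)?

Two years share a calendar iff Jan 1 falls on the same weekday and both are leap or both are common. 2351: Jan 1 is Monday, common year.
2352: Jan 1 Tuesday, leap
2353: Jan 1 Thursday, common
2354: Jan 1 Friday, common
2355: Jan 1 Saturday, common
2356: Jan 1 Sunday, leap
2357: Jan 1 Tuesday, common
2358: Jan 1 Wednesday, common
2359: Jan 1 Thursday, common
2360: Jan 1 Friday, leap
2361: Jan 1 Sunday, common
2362: Jan 1 Monday, common
2362 matches on both conditions.

2362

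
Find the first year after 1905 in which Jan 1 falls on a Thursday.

Jan 1 advances by 2 weekdays after a leap year and by 1 after a common year.
1905: Jan 1 is Sunday.
1906: Monday
1907: Tuesday
1908: Wednesday (leap)
1909: Friday
1910: Saturday
1911: Sunday
1912: Monday (leap)
1913: Wednesday
1914: Thursday
1914 begins on a Thursday

1914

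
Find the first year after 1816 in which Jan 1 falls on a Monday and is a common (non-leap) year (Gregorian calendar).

Jan 1 advances by 2 weekdays after a leap year and by 1 after a common year.
1816: Jan 1 is Monday (leap).
1817: Wednesday
1818: Thursday
1819: Friday
1820: Saturday (leap)
1821: Monday
1821 begins on a Monday and is a common year.

1821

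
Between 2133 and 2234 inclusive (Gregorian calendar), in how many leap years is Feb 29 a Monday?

4

Leap years in 2133–2234: 24 of them.
Feb 29 weekday advances by 5 (mod 7) from one leap year to the next four years later (or differs when a century non-leap intervenes).
Leap-day weekdays: 2136:Wed 2140:Mon✓ 2144:Sat 2148:Thu 2152:Tue 2156:Sun 2160:Fri 2164:Wed 2168:Mon✓ 2172:Sat 2176:Thu 2180:Tue 2184:Sun 2188:Fri 2192:Wed 2196:Mon✓ 2204:Wed 2208:Mon✓ 2212:Sat 2216:Thu 2220:Tue 2224:Sun 2228:Fri 2232:Wed
Monday: 2140, 2168, 2196, 2208 → 4.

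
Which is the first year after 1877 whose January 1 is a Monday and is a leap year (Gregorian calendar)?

Jan 1 advances by 2 weekdays after a leap year and by 1 after a common year.
1877: Jan 1 is Monday.
1878: Tuesday
1879: Wednesday
1880: Thursday (leap)
1881: Saturday
1882: Sunday
1883: Monday
1884: Tuesday (leap)
1885: Thursday
1886: Friday
1887: Saturday
1888: Sunday (leap)
1889: Tuesday
1890: Wednesday
1891: Thursday
1892: Friday (leap)
1893: Sunday
1894: Monday
1895: Tuesday
1896: Wednesday (leap)
1897: Friday
1898: Saturday
1899: Sunday
1900: Monday
1901: Tuesday
1902: Wednesday
1903: Thursday
1904: Friday (leap)
1905: Sunday
1906: Monday
1907: Tuesday
1908: Wednesday (leap)
1909: Friday
1910: Saturday
1911: Sunday
1912: Monday (leap)
1912 begins on a Monday and is a leap year.

1912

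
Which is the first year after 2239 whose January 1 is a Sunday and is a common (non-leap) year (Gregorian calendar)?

Jan 1 advances by 2 weekdays after a leap year and by 1 after a common year.
2239: Jan 1 is Tuesday.
2240: Wednesday (leap)
2241: Friday
2242: Saturday
2243: Sunday
2243 begins on a Sunday and is a common year.

2243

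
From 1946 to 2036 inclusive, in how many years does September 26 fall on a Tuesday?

Track September 26's weekday year by year (advancing +1, or +2 across a Feb 29):
  1946: Thu  1947: Fri (+1)  1948: Sun (+2)  1949: Mon (+1)  1950: Tue (+1) ✓
  1951: Wed (+1)  1952: Fri (+2)  1953: Sat (+1)  1954: Sun (+1)  1955: Mon (+1)
  1956: Wed (+2)  1957: Thu (+1)  1958: Fri (+1)  1959: Sat (+1)  … (63 more years) …
  2023: Tue (+1) ✓  2024: Thu (+2)  2025: Fri (+1)  2026: Sat (+1)  2027: Sun (+1)
  2028: Tue (+2) ✓  2029: Wed (+1)  2030: Thu (+1)  2031: Fri (+1)  2032: Sun (+2)
  2033: Mon (+1)  2034: Tue (+1) ✓  2035: Wed (+1)  2036: Fri (+2)
Tuesday years: 1950, 1961, 1967, 1972, 1978, 1989, 1995, 2000, 2006, 2017, 2023, 2028, 2034 — 13 in total.

13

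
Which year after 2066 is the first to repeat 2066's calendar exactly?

Two years share a calendar iff Jan 1 falls on the same weekday and both are leap or both are common. 2066: Jan 1 is Friday, common year.
2067: Jan 1 Saturday, common
2068: Jan 1 Sunday, leap
2069: Jan 1 Tuesday, common
2070: Jan 1 Wednesday, common
2071: Jan 1 Thursday, common
2072: Jan 1 Friday, leap
2073: Jan 1 Sunday, common
2074: Jan 1 Monday, common
2075: Jan 1 Tuesday, common
2076: Jan 1 Wednesday, leap
2077: Jan 1 Friday, common
2077 matches on both conditions.

2077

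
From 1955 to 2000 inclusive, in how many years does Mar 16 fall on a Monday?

Track Mar 16's weekday year by year (advancing +1, or +2 across a Feb 29):
  1955: Wed  1956: Fri (+2)  1957: Sat (+1)  1958: Sun (+1)  1959: Mon (+1) ✓
  1960: Wed (+2)  1961: Thu (+1)  1962: Fri (+1)  1963: Sat (+1)  1964: Mon (+2) ✓
  1965: Tue (+1)  1966: Wed (+1)  1967: Thu (+1)  1968: Sat (+2)  … (18 more years) …
  1987: Mon (+1) ✓  1988: Wed (+2)  1989: Thu (+1)  1990: Fri (+1)  1991: Sat (+1)
  1992: Mon (+2) ✓  1993: Tue (+1)  1994: Wed (+1)  1995: Thu (+1)  1996: Sat (+2)
  1997: Sun (+1)  1998: Mon (+1) ✓  1999: Tue (+1)  2000: Thu (+2)
Monday years: 1959, 1964, 1970, 1981, 1987, 1992, 1998 — 7 in total.

7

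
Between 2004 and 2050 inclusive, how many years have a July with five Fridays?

22

July has 31 days; it has five Fridays when Friday falls among the first (month-length − 28) days — i.e. when July 1 is one of Friday/Thursday/Wednesday.
July 1 by year: 2004:Thu✓ 2005:Fri✓ 2006:Sat 2007:Sun 2008:Tue 2009:Wed✓ 2010:Thu✓ 2011:Fri✓ 2012:Sun 2013:Mon 2014:Tue 2015:Wed✓ 2016:Fri✓ 2017:Sat 2018:Sun …(17 more)… 2036:Tue 2037:Wed✓ 2038:Thu✓ 2039:Fri✓ 2040:Sun 2041:Mon 2042:Tue 2043:Wed✓ 2044:Fri✓ 2045:Sat 2046:Sun 2047:Mon 2048:Wed✓ 2049:Thu✓ 2050:Fri✓
Years with five Fridays: 2004, 2005, 2009, 2010, 2011, 2015, 2016, 2020, 2021, 2022, 2026, 2027, 2032, 2033, 2037, 2038, 2039, 2043, 2044, 2048, 2049, 2050 → 22.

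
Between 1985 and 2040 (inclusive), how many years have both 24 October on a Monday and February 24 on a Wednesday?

Check each year's weekday for 24 October and February 24:
  1985: Thu/Sun  1986: Fri/Mon  1987: Sat/Tue  1988: Mon/Wed ✓  1989: Tue/Fri  1990: Wed/Sat  1991: Thu/Sun  1992: Sat/Mon  1993: Sun/Wed  1994: Mon/Thu  1995: Tue/Fri  1996: Thu/Sat  1997: Fri/Mon  1998: Sat/Tue  …(28 more)…  2027: Sun/Wed  2028: Tue/Thu  2029: Wed/Sat  2030: Thu/Sun  2031: Fri/Mon  2032: Sun/Tue  2033: Mon/Thu  2034: Tue/Fri  2035: Wed/Sat  2036: Fri/Sun  2037: Sat/Tue  2038: Sun/Wed  2039: Mon/Thu  2040: Wed/Fri
Both conditions hold in: 1988, 2016 — 2.

2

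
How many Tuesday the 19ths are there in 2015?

1

Check the 19th of each month of 2015: Jan 19: Mon, Feb 19: Thu, Mar 19: Thu, Apr 19: Sun, May 19: Tue, Jun 19: Fri, Jul 19: Sun, Aug 19: Wed, Sep 19: Sat, Oct 19: Mon, Nov 19: Thu, Dec 19: Sat.
Tuesday occurs in May — 1 month.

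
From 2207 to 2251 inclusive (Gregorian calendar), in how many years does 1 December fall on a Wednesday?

Track 1 December's weekday year by year (advancing +1, or +2 across a Feb 29):
  2207: Tue  2208: Thu (+2)  2209: Fri (+1)  2210: Sat (+1)  2211: Sun (+1)
  2212: Tue (+2)  2213: Wed (+1) ✓  2214: Thu (+1)  2215: Fri (+1)  2216: Sun (+2)
  2217: Mon (+1)  2218: Tue (+1)  2219: Wed (+1) ✓  2220: Fri (+2)  … (17 more years) …
  2238: Sat (+1)  2239: Sun (+1)  2240: Tue (+2)  2241: Wed (+1) ✓  2242: Thu (+1)
  2243: Fri (+1)  2244: Sun (+2)  2245: Mon (+1)  2246: Tue (+1)  2247: Wed (+1) ✓
  2248: Fri (+2)  2249: Sat (+1)  2250: Sun (+1)  2251: Mon (+1)
Wednesday years: 2213, 2219, 2224, 2230, 2241, 2247 — 6 in total.

6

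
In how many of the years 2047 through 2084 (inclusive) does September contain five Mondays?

11

September has 30 days; it has five Mondays when Monday falls among the first (month-length − 28) days — i.e. when September 1 is one of Monday/Sunday.
September 1 by year: 2047:Sun✓ 2048:Tue 2049:Wed 2050:Thu 2051:Fri 2052:Sun✓ 2053:Mon✓ 2054:Tue 2055:Wed 2056:Fri 2057:Sat 2058:Sun✓ 2059:Mon✓ 2060:Wed 2061:Thu …(8 more)… 2070:Mon✓ 2071:Tue 2072:Thu 2073:Fri 2074:Sat 2075:Sun✓ 2076:Tue 2077:Wed 2078:Thu 2079:Fri 2080:Sun✓ 2081:Mon✓ 2082:Tue 2083:Wed 2084:Fri
Years with five Mondays: 2047, 2052, 2053, 2058, 2059, 2064, 2069, 2070, 2075, 2080, 2081 → 11.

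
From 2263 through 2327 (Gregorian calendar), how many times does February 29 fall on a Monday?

3

Leap years in 2263–2327: 15 of them.
Feb 29 weekday advances by 5 (mod 7) from one leap year to the next four years later (or differs when a century non-leap intervenes).
Leap-day weekdays: 2264:Mon✓ 2268:Sat 2272:Thu 2276:Tue 2280:Sun 2284:Fri 2288:Wed 2292:Mon✓ 2296:Sat 2304:Mon✓ 2308:Sat 2312:Thu 2316:Tue 2320:Sun 2324:Fri
Monday: 2264, 2292, 2304 → 3.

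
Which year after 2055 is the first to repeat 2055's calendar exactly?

Two years share a calendar iff Jan 1 falls on the same weekday and both are leap or both are common. 2055: Jan 1 is Friday, common year.
2056: Jan 1 Saturday, leap
2057: Jan 1 Monday, common
2058: Jan 1 Tuesday, common
2059: Jan 1 Wednesday, common
2060: Jan 1 Thursday, leap
2061: Jan 1 Saturday, common
2062: Jan 1 Sunday, common
2063: Jan 1 Monday, common
2064: Jan 1 Tuesday, leap
2065: Jan 1 Thursday, common
2066: Jan 1 Friday, common
2066 matches on both conditions.

2066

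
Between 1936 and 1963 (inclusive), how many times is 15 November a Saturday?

4

Track 15 November's weekday year by year (advancing +1, or +2 across a Feb 29):
  1936: Sun  1937: Mon (+1)  1938: Tue (+1)  1939: Wed (+1)  1940: Fri (+2)
  1941: Sat (+1) ✓  1942: Sun (+1)  1943: Mon (+1)  1944: Wed (+2)  1945: Thu (+1)
  1946: Fri (+1)  1947: Sat (+1) ✓  1948: Mon (+2)  1949: Tue (+1)  1950: Wed (+1)
  1951: Thu (+1)  1952: Sat (+2) ✓  1953: Sun (+1)  1954: Mon (+1)  1955: Tue (+1)
  1956: Thu (+2)  1957: Fri (+1)  1958: Sat (+1) ✓  1959: Sun (+1)  1960: Tue (+2)
  1961: Wed (+1)  1962: Thu (+1)  1963: Fri (+1)
Saturday years: 1941, 1947, 1952, 1958 — 4 in total.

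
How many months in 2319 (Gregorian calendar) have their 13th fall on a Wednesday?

1

Check the 13th of each month of 2319: Jan 13: Mon, Feb 13: Thu, Mar 13: Thu, Apr 13: Sun, May 13: Tue, Jun 13: Fri, Jul 13: Sun, Aug 13: Wed, Sep 13: Sat, Oct 13: Mon, Nov 13: Thu, Dec 13: Sat.
Wednesday occurs in August — 1 month.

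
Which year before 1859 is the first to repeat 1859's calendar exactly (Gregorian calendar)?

1853

Two years share a calendar iff Jan 1 falls on the same weekday and both are leap or both are common. 1859: Jan 1 is Saturday, common year.
1858: Jan 1 Friday, common
1857: Jan 1 Thursday, common
1856: Jan 1 Tuesday, leap
1855: Jan 1 Monday, common
1854: Jan 1 Sunday, common
1853: Jan 1 Saturday, common
1853 matches on both conditions.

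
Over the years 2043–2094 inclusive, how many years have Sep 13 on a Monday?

8

Track Sep 13's weekday year by year (advancing +1, or +2 across a Feb 29):
  2043: Sun  2044: Tue (+2)  2045: Wed (+1)  2046: Thu (+1)  2047: Fri (+1)
  2048: Sun (+2)  2049: Mon (+1) ✓  2050: Tue (+1)  2051: Wed (+1)  2052: Fri (+2)
  2053: Sat (+1)  2054: Sun (+1)  2055: Mon (+1) ✓  2056: Wed (+2)  … (24 more years) …
  2081: Sat (+1)  2082: Sun (+1)  2083: Mon (+1) ✓  2084: Wed (+2)  2085: Thu (+1)
  2086: Fri (+1)  2087: Sat (+1)  2088: Mon (+2) ✓  2089: Tue (+1)  2090: Wed (+1)
  2091: Thu (+1)  2092: Sat (+2)  2093: Sun (+1)  2094: Mon (+1) ✓
Monday years: 2049, 2055, 2060, 2066, 2077, 2083, 2088, 2094 — 8 in total.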